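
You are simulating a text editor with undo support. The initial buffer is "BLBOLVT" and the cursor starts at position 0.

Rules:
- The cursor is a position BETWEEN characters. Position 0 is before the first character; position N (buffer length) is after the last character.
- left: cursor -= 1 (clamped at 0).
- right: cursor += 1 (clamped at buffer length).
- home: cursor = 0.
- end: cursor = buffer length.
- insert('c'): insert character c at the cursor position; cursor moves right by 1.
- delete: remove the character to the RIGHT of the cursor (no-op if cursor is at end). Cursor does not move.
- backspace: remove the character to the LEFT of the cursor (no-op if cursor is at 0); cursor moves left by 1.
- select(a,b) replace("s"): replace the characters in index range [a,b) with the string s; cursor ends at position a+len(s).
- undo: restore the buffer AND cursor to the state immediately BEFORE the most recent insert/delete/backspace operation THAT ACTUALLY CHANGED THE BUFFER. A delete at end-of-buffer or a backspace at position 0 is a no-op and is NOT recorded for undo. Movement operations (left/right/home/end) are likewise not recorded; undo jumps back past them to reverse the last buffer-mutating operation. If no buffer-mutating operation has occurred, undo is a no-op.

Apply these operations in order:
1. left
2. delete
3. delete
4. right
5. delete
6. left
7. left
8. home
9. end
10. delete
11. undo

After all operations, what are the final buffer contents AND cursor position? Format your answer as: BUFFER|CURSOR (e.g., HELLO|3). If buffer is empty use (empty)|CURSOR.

After op 1 (left): buf='BLBOLVT' cursor=0
After op 2 (delete): buf='LBOLVT' cursor=0
After op 3 (delete): buf='BOLVT' cursor=0
After op 4 (right): buf='BOLVT' cursor=1
After op 5 (delete): buf='BLVT' cursor=1
After op 6 (left): buf='BLVT' cursor=0
After op 7 (left): buf='BLVT' cursor=0
After op 8 (home): buf='BLVT' cursor=0
After op 9 (end): buf='BLVT' cursor=4
After op 10 (delete): buf='BLVT' cursor=4
After op 11 (undo): buf='BOLVT' cursor=1

Answer: BOLVT|1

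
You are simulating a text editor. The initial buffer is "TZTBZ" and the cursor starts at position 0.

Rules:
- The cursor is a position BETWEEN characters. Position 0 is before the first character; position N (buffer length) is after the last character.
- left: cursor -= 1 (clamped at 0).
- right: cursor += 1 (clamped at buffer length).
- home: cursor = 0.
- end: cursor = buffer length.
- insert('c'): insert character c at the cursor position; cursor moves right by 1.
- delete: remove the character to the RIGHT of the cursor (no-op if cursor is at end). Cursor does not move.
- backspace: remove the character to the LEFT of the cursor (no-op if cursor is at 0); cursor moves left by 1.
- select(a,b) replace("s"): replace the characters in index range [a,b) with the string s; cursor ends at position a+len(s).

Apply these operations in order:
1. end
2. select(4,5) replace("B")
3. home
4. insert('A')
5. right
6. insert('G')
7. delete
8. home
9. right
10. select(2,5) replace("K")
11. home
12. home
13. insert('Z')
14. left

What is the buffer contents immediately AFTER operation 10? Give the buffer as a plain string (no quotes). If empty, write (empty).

After op 1 (end): buf='TZTBZ' cursor=5
After op 2 (select(4,5) replace("B")): buf='TZTBB' cursor=5
After op 3 (home): buf='TZTBB' cursor=0
After op 4 (insert('A')): buf='ATZTBB' cursor=1
After op 5 (right): buf='ATZTBB' cursor=2
After op 6 (insert('G')): buf='ATGZTBB' cursor=3
After op 7 (delete): buf='ATGTBB' cursor=3
After op 8 (home): buf='ATGTBB' cursor=0
After op 9 (right): buf='ATGTBB' cursor=1
After op 10 (select(2,5) replace("K")): buf='ATKB' cursor=3

Answer: ATKB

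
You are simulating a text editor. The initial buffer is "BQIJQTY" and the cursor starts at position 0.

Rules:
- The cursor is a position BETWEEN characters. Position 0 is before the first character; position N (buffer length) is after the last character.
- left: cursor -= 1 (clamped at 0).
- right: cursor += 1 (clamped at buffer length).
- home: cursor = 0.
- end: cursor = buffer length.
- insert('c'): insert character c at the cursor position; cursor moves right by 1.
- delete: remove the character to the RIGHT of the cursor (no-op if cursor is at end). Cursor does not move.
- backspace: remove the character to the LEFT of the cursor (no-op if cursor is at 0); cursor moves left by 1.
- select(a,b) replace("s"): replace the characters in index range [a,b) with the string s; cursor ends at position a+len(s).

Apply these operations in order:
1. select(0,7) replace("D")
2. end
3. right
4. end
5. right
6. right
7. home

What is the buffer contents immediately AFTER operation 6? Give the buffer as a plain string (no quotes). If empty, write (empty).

After op 1 (select(0,7) replace("D")): buf='D' cursor=1
After op 2 (end): buf='D' cursor=1
After op 3 (right): buf='D' cursor=1
After op 4 (end): buf='D' cursor=1
After op 5 (right): buf='D' cursor=1
After op 6 (right): buf='D' cursor=1

Answer: D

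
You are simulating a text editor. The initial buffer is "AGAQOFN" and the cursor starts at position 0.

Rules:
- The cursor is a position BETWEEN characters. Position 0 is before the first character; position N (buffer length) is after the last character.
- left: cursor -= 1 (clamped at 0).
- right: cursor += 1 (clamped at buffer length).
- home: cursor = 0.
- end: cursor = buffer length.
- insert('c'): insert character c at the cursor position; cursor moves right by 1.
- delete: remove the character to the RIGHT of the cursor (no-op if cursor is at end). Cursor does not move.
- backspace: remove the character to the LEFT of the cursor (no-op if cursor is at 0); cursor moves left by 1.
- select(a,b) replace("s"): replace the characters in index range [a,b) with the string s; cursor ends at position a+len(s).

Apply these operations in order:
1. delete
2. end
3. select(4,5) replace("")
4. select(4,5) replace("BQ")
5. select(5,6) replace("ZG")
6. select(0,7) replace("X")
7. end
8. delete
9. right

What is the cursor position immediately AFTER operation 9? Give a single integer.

Answer: 1

Derivation:
After op 1 (delete): buf='GAQOFN' cursor=0
After op 2 (end): buf='GAQOFN' cursor=6
After op 3 (select(4,5) replace("")): buf='GAQON' cursor=4
After op 4 (select(4,5) replace("BQ")): buf='GAQOBQ' cursor=6
After op 5 (select(5,6) replace("ZG")): buf='GAQOBZG' cursor=7
After op 6 (select(0,7) replace("X")): buf='X' cursor=1
After op 7 (end): buf='X' cursor=1
After op 8 (delete): buf='X' cursor=1
After op 9 (right): buf='X' cursor=1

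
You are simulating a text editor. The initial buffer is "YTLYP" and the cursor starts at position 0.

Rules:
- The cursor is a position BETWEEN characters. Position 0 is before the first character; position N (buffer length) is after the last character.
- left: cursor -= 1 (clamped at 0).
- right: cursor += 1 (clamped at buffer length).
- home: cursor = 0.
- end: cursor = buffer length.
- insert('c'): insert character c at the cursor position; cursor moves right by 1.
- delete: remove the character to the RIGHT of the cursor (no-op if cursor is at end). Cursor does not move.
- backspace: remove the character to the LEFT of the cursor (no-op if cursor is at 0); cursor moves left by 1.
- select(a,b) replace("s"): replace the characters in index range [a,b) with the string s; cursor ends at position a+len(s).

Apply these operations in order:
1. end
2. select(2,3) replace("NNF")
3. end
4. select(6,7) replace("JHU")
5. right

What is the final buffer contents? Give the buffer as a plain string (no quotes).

After op 1 (end): buf='YTLYP' cursor=5
After op 2 (select(2,3) replace("NNF")): buf='YTNNFYP' cursor=5
After op 3 (end): buf='YTNNFYP' cursor=7
After op 4 (select(6,7) replace("JHU")): buf='YTNNFYJHU' cursor=9
After op 5 (right): buf='YTNNFYJHU' cursor=9

Answer: YTNNFYJHU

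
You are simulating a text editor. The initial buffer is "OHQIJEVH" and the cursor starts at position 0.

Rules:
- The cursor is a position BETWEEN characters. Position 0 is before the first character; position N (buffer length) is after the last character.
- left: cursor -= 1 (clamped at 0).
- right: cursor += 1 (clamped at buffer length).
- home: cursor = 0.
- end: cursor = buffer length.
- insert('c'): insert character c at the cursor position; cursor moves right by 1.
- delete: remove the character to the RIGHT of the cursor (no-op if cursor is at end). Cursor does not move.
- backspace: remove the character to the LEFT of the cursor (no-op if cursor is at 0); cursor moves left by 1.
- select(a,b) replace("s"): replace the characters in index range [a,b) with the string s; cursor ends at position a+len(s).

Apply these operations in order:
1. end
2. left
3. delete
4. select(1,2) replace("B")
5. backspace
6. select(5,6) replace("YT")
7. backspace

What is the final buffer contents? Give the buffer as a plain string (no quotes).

After op 1 (end): buf='OHQIJEVH' cursor=8
After op 2 (left): buf='OHQIJEVH' cursor=7
After op 3 (delete): buf='OHQIJEV' cursor=7
After op 4 (select(1,2) replace("B")): buf='OBQIJEV' cursor=2
After op 5 (backspace): buf='OQIJEV' cursor=1
After op 6 (select(5,6) replace("YT")): buf='OQIJEYT' cursor=7
After op 7 (backspace): buf='OQIJEY' cursor=6

Answer: OQIJEY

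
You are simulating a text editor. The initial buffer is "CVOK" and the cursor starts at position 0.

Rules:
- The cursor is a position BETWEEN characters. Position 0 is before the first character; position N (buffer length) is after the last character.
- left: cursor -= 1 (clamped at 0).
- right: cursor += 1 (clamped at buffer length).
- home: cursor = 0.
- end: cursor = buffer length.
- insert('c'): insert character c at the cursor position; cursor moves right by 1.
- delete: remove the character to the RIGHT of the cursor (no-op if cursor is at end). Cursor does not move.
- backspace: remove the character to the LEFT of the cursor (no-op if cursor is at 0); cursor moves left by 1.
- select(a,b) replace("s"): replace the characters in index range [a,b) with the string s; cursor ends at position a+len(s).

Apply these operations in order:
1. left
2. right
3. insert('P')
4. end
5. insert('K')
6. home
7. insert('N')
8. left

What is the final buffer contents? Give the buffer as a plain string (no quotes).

After op 1 (left): buf='CVOK' cursor=0
After op 2 (right): buf='CVOK' cursor=1
After op 3 (insert('P')): buf='CPVOK' cursor=2
After op 4 (end): buf='CPVOK' cursor=5
After op 5 (insert('K')): buf='CPVOKK' cursor=6
After op 6 (home): buf='CPVOKK' cursor=0
After op 7 (insert('N')): buf='NCPVOKK' cursor=1
After op 8 (left): buf='NCPVOKK' cursor=0

Answer: NCPVOKK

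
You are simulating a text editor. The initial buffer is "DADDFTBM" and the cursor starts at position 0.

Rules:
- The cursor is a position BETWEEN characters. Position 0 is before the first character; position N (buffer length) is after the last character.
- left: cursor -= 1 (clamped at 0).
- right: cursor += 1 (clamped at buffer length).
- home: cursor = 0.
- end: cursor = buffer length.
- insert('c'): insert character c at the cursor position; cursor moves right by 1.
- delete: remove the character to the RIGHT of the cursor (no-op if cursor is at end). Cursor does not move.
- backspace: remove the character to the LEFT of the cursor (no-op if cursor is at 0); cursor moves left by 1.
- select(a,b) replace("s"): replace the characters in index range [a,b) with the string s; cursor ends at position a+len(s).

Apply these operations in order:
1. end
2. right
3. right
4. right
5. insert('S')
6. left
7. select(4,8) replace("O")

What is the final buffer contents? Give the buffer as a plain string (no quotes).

After op 1 (end): buf='DADDFTBM' cursor=8
After op 2 (right): buf='DADDFTBM' cursor=8
After op 3 (right): buf='DADDFTBM' cursor=8
After op 4 (right): buf='DADDFTBM' cursor=8
After op 5 (insert('S')): buf='DADDFTBMS' cursor=9
After op 6 (left): buf='DADDFTBMS' cursor=8
After op 7 (select(4,8) replace("O")): buf='DADDOS' cursor=5

Answer: DADDOS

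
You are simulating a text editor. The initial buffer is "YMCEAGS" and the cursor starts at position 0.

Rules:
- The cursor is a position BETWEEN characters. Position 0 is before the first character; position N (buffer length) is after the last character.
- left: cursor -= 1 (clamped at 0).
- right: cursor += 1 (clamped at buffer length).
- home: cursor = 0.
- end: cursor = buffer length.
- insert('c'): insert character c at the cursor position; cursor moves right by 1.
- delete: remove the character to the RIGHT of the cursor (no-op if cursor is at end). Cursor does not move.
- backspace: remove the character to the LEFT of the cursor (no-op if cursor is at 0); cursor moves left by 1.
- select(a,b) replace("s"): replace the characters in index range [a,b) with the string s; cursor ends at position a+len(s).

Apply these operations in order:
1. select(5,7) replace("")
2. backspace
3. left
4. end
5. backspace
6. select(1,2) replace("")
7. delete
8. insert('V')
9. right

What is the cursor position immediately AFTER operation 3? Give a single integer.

Answer: 3

Derivation:
After op 1 (select(5,7) replace("")): buf='YMCEA' cursor=5
After op 2 (backspace): buf='YMCE' cursor=4
After op 3 (left): buf='YMCE' cursor=3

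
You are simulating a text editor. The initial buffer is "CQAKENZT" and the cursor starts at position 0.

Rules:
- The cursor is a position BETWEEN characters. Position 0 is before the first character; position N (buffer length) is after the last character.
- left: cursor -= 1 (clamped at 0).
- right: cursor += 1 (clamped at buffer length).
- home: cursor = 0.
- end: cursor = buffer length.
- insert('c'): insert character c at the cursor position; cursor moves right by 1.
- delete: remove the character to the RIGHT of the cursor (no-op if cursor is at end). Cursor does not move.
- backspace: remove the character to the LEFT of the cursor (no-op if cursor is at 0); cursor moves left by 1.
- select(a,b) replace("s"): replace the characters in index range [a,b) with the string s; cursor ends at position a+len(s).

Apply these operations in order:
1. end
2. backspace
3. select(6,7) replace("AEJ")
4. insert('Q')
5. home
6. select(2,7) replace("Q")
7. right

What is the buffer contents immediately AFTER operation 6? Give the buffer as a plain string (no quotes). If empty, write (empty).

Answer: CQQEJQ

Derivation:
After op 1 (end): buf='CQAKENZT' cursor=8
After op 2 (backspace): buf='CQAKENZ' cursor=7
After op 3 (select(6,7) replace("AEJ")): buf='CQAKENAEJ' cursor=9
After op 4 (insert('Q')): buf='CQAKENAEJQ' cursor=10
After op 5 (home): buf='CQAKENAEJQ' cursor=0
After op 6 (select(2,7) replace("Q")): buf='CQQEJQ' cursor=3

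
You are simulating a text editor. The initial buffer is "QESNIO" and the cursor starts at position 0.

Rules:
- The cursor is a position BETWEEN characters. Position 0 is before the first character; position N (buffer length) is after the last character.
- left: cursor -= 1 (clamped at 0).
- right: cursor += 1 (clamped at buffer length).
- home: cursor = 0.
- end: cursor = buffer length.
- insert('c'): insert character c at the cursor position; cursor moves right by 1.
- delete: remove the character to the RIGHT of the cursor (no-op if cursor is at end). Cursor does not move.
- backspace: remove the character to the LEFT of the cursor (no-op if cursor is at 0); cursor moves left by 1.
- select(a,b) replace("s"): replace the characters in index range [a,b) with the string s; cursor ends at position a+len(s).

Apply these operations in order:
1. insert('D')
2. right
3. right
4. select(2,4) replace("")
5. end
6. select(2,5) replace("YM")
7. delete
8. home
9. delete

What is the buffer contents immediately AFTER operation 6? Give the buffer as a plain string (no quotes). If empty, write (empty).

After op 1 (insert('D')): buf='DQESNIO' cursor=1
After op 2 (right): buf='DQESNIO' cursor=2
After op 3 (right): buf='DQESNIO' cursor=3
After op 4 (select(2,4) replace("")): buf='DQNIO' cursor=2
After op 5 (end): buf='DQNIO' cursor=5
After op 6 (select(2,5) replace("YM")): buf='DQYM' cursor=4

Answer: DQYM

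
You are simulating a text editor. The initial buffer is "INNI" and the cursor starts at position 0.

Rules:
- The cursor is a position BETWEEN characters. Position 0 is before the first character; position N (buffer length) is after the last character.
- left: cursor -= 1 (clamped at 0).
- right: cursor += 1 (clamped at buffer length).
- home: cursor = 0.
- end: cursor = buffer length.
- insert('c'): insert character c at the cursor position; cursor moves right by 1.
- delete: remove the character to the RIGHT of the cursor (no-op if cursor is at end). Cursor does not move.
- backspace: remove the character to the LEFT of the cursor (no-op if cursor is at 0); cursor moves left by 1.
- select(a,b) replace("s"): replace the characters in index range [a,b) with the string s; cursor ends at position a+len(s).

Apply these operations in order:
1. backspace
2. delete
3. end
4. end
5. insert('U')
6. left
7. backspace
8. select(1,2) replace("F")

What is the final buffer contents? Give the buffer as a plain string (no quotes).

Answer: NFU

Derivation:
After op 1 (backspace): buf='INNI' cursor=0
After op 2 (delete): buf='NNI' cursor=0
After op 3 (end): buf='NNI' cursor=3
After op 4 (end): buf='NNI' cursor=3
After op 5 (insert('U')): buf='NNIU' cursor=4
After op 6 (left): buf='NNIU' cursor=3
After op 7 (backspace): buf='NNU' cursor=2
After op 8 (select(1,2) replace("F")): buf='NFU' cursor=2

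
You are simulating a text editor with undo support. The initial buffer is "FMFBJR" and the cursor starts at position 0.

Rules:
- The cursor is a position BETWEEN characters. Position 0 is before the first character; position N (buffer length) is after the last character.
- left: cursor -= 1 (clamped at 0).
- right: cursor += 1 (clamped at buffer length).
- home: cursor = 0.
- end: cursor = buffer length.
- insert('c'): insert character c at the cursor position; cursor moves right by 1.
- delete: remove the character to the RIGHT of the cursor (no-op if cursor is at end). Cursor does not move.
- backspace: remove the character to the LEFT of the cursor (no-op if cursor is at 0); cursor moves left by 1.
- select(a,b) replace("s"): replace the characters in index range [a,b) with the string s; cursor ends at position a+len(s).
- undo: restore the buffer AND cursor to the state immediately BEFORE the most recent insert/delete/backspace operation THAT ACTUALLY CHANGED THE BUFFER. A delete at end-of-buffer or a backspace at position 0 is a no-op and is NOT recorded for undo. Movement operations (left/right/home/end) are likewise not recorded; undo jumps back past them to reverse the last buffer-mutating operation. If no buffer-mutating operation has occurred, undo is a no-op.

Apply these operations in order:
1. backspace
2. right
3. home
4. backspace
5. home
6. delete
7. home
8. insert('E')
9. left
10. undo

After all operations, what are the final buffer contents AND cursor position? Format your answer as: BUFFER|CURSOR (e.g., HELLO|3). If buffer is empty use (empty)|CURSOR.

Answer: MFBJR|0

Derivation:
After op 1 (backspace): buf='FMFBJR' cursor=0
After op 2 (right): buf='FMFBJR' cursor=1
After op 3 (home): buf='FMFBJR' cursor=0
After op 4 (backspace): buf='FMFBJR' cursor=0
After op 5 (home): buf='FMFBJR' cursor=0
After op 6 (delete): buf='MFBJR' cursor=0
After op 7 (home): buf='MFBJR' cursor=0
After op 8 (insert('E')): buf='EMFBJR' cursor=1
After op 9 (left): buf='EMFBJR' cursor=0
After op 10 (undo): buf='MFBJR' cursor=0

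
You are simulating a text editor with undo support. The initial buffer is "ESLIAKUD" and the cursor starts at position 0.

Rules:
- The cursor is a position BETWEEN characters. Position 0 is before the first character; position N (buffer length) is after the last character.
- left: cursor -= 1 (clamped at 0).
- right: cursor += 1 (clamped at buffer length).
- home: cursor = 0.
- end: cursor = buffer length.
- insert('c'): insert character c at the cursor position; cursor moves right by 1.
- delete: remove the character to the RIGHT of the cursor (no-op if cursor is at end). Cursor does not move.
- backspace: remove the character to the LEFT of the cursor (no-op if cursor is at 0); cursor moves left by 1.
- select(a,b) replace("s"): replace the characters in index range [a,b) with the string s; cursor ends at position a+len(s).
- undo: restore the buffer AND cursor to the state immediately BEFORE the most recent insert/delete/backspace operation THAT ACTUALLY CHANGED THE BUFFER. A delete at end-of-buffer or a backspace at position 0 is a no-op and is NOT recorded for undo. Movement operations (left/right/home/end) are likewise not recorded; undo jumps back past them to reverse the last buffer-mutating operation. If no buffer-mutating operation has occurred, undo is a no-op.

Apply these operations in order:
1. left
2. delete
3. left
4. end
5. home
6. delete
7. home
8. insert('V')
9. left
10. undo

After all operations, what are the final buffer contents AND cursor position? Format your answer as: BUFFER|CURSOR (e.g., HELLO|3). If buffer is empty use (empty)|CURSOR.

Answer: LIAKUD|0

Derivation:
After op 1 (left): buf='ESLIAKUD' cursor=0
After op 2 (delete): buf='SLIAKUD' cursor=0
After op 3 (left): buf='SLIAKUD' cursor=0
After op 4 (end): buf='SLIAKUD' cursor=7
After op 5 (home): buf='SLIAKUD' cursor=0
After op 6 (delete): buf='LIAKUD' cursor=0
After op 7 (home): buf='LIAKUD' cursor=0
After op 8 (insert('V')): buf='VLIAKUD' cursor=1
After op 9 (left): buf='VLIAKUD' cursor=0
After op 10 (undo): buf='LIAKUD' cursor=0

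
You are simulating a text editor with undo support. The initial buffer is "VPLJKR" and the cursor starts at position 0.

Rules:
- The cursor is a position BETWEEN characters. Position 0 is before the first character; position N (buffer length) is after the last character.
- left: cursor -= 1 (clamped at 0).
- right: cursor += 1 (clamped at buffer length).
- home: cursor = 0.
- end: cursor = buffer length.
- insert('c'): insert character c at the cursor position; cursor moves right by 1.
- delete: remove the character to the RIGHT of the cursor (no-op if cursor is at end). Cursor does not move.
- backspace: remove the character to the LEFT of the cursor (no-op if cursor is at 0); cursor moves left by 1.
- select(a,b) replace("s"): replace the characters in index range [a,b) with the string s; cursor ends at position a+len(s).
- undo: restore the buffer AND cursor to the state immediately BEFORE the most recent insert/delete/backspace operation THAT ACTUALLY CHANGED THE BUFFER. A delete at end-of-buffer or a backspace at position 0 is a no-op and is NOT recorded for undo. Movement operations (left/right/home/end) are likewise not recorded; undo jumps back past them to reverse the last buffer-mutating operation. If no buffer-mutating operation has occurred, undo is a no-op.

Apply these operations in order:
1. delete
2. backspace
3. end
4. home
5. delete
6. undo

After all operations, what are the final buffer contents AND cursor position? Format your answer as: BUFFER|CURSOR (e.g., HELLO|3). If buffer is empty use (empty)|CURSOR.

Answer: PLJKR|0

Derivation:
After op 1 (delete): buf='PLJKR' cursor=0
After op 2 (backspace): buf='PLJKR' cursor=0
After op 3 (end): buf='PLJKR' cursor=5
After op 4 (home): buf='PLJKR' cursor=0
After op 5 (delete): buf='LJKR' cursor=0
After op 6 (undo): buf='PLJKR' cursor=0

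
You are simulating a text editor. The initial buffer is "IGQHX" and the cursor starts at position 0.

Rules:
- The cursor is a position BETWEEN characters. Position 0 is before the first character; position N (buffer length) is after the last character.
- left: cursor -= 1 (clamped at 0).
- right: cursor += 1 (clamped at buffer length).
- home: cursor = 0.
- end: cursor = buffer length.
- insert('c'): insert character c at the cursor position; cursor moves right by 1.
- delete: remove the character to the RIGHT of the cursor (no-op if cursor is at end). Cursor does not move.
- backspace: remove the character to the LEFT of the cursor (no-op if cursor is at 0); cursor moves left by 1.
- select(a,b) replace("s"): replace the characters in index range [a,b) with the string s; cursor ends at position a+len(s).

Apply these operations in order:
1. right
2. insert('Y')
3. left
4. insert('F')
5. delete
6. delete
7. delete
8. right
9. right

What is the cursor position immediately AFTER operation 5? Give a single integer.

After op 1 (right): buf='IGQHX' cursor=1
After op 2 (insert('Y')): buf='IYGQHX' cursor=2
After op 3 (left): buf='IYGQHX' cursor=1
After op 4 (insert('F')): buf='IFYGQHX' cursor=2
After op 5 (delete): buf='IFGQHX' cursor=2

Answer: 2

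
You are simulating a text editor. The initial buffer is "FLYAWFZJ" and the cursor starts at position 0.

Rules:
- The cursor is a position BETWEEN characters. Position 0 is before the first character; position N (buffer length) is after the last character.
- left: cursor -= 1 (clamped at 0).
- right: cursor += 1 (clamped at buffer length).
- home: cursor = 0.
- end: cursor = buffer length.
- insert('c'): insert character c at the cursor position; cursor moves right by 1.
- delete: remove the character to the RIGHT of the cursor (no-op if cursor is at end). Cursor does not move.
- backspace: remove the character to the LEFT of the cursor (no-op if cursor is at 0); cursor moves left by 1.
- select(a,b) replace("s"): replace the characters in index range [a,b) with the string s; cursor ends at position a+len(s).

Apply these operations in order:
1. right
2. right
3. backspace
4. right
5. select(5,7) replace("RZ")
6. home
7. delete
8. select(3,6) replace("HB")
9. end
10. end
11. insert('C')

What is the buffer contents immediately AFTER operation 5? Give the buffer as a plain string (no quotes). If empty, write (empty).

Answer: FYAWFRZ

Derivation:
After op 1 (right): buf='FLYAWFZJ' cursor=1
After op 2 (right): buf='FLYAWFZJ' cursor=2
After op 3 (backspace): buf='FYAWFZJ' cursor=1
After op 4 (right): buf='FYAWFZJ' cursor=2
After op 5 (select(5,7) replace("RZ")): buf='FYAWFRZ' cursor=7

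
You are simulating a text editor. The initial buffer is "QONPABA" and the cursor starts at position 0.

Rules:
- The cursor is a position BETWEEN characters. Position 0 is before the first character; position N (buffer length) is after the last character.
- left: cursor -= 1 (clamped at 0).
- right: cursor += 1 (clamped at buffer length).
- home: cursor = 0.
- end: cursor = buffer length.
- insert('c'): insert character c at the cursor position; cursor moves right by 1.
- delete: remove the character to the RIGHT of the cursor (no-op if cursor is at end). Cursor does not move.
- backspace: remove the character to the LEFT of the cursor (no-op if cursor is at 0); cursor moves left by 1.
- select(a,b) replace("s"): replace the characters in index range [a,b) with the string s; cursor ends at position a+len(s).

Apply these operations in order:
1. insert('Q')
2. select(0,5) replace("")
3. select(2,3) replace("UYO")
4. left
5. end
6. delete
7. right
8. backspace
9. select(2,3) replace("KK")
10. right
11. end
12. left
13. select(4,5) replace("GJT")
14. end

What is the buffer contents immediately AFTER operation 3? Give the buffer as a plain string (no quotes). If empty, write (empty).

Answer: ABUYO

Derivation:
After op 1 (insert('Q')): buf='QQONPABA' cursor=1
After op 2 (select(0,5) replace("")): buf='ABA' cursor=0
After op 3 (select(2,3) replace("UYO")): buf='ABUYO' cursor=5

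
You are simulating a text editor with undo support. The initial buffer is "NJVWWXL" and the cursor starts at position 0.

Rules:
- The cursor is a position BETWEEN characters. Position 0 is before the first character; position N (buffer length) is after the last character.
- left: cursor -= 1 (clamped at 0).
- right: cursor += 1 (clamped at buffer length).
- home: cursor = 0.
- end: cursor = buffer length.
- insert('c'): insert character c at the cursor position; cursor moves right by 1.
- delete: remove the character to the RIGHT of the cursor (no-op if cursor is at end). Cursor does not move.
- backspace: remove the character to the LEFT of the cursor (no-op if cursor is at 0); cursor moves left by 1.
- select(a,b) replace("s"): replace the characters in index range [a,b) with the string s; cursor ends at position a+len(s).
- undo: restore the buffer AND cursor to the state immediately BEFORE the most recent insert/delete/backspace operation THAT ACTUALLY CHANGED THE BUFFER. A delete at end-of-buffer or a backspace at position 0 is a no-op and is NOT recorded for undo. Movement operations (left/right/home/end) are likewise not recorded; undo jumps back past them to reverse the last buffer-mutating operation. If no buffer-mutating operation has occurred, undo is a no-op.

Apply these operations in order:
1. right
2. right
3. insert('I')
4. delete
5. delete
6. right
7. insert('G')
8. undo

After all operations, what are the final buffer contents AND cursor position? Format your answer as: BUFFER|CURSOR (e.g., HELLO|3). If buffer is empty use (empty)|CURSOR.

After op 1 (right): buf='NJVWWXL' cursor=1
After op 2 (right): buf='NJVWWXL' cursor=2
After op 3 (insert('I')): buf='NJIVWWXL' cursor=3
After op 4 (delete): buf='NJIWWXL' cursor=3
After op 5 (delete): buf='NJIWXL' cursor=3
After op 6 (right): buf='NJIWXL' cursor=4
After op 7 (insert('G')): buf='NJIWGXL' cursor=5
After op 8 (undo): buf='NJIWXL' cursor=4

Answer: NJIWXL|4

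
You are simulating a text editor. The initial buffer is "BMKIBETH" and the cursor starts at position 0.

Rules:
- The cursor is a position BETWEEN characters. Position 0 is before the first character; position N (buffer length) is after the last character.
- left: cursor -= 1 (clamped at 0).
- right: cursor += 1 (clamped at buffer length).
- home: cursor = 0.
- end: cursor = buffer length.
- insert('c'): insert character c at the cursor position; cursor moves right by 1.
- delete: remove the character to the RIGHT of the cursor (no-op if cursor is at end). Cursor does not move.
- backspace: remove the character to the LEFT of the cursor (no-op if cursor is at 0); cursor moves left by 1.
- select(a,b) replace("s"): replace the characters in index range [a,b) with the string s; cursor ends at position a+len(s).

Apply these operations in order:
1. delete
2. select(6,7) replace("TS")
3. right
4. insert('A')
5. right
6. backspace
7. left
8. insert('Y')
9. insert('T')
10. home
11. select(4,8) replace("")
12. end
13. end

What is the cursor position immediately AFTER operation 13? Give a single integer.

Answer: 6

Derivation:
After op 1 (delete): buf='MKIBETH' cursor=0
After op 2 (select(6,7) replace("TS")): buf='MKIBETTS' cursor=8
After op 3 (right): buf='MKIBETTS' cursor=8
After op 4 (insert('A')): buf='MKIBETTSA' cursor=9
After op 5 (right): buf='MKIBETTSA' cursor=9
After op 6 (backspace): buf='MKIBETTS' cursor=8
After op 7 (left): buf='MKIBETTS' cursor=7
After op 8 (insert('Y')): buf='MKIBETTYS' cursor=8
After op 9 (insert('T')): buf='MKIBETTYTS' cursor=9
After op 10 (home): buf='MKIBETTYTS' cursor=0
After op 11 (select(4,8) replace("")): buf='MKIBTS' cursor=4
After op 12 (end): buf='MKIBTS' cursor=6
After op 13 (end): buf='MKIBTS' cursor=6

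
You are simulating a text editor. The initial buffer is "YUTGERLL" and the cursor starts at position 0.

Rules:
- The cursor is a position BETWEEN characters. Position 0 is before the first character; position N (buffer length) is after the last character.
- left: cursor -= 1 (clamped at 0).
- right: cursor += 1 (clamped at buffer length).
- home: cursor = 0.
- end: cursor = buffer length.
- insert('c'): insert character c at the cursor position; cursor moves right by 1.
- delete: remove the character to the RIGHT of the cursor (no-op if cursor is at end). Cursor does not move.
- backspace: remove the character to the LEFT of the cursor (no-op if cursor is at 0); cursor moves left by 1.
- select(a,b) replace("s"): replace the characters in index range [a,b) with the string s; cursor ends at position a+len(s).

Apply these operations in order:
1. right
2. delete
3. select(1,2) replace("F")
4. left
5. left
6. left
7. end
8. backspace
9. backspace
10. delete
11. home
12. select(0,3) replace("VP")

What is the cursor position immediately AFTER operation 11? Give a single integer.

Answer: 0

Derivation:
After op 1 (right): buf='YUTGERLL' cursor=1
After op 2 (delete): buf='YTGERLL' cursor=1
After op 3 (select(1,2) replace("F")): buf='YFGERLL' cursor=2
After op 4 (left): buf='YFGERLL' cursor=1
After op 5 (left): buf='YFGERLL' cursor=0
After op 6 (left): buf='YFGERLL' cursor=0
After op 7 (end): buf='YFGERLL' cursor=7
After op 8 (backspace): buf='YFGERL' cursor=6
After op 9 (backspace): buf='YFGER' cursor=5
After op 10 (delete): buf='YFGER' cursor=5
After op 11 (home): buf='YFGER' cursor=0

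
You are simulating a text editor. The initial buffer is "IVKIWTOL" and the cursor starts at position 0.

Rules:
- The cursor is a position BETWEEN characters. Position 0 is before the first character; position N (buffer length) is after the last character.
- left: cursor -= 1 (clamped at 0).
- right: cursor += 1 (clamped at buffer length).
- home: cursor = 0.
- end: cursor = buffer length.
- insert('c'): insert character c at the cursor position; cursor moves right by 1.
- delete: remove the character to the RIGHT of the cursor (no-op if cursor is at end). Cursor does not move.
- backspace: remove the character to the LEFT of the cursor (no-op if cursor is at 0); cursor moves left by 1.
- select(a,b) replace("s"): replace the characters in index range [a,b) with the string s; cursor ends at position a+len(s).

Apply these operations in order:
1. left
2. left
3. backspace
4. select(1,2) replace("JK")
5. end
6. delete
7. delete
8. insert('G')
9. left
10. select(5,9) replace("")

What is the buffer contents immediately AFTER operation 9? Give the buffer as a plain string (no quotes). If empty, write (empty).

After op 1 (left): buf='IVKIWTOL' cursor=0
After op 2 (left): buf='IVKIWTOL' cursor=0
After op 3 (backspace): buf='IVKIWTOL' cursor=0
After op 4 (select(1,2) replace("JK")): buf='IJKKIWTOL' cursor=3
After op 5 (end): buf='IJKKIWTOL' cursor=9
After op 6 (delete): buf='IJKKIWTOL' cursor=9
After op 7 (delete): buf='IJKKIWTOL' cursor=9
After op 8 (insert('G')): buf='IJKKIWTOLG' cursor=10
After op 9 (left): buf='IJKKIWTOLG' cursor=9

Answer: IJKKIWTOLG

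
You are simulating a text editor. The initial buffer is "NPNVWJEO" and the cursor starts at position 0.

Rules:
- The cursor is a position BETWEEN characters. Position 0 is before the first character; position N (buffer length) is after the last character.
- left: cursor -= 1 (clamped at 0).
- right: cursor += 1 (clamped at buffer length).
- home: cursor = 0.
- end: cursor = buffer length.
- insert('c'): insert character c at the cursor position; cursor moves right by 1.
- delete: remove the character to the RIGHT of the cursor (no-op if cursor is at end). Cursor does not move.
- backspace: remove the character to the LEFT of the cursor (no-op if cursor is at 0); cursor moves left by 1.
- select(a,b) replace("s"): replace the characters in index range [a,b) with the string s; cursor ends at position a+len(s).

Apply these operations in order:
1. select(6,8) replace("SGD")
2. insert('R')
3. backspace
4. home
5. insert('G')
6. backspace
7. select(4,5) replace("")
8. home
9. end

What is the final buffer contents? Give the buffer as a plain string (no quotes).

After op 1 (select(6,8) replace("SGD")): buf='NPNVWJSGD' cursor=9
After op 2 (insert('R')): buf='NPNVWJSGDR' cursor=10
After op 3 (backspace): buf='NPNVWJSGD' cursor=9
After op 4 (home): buf='NPNVWJSGD' cursor=0
After op 5 (insert('G')): buf='GNPNVWJSGD' cursor=1
After op 6 (backspace): buf='NPNVWJSGD' cursor=0
After op 7 (select(4,5) replace("")): buf='NPNVJSGD' cursor=4
After op 8 (home): buf='NPNVJSGD' cursor=0
After op 9 (end): buf='NPNVJSGD' cursor=8

Answer: NPNVJSGD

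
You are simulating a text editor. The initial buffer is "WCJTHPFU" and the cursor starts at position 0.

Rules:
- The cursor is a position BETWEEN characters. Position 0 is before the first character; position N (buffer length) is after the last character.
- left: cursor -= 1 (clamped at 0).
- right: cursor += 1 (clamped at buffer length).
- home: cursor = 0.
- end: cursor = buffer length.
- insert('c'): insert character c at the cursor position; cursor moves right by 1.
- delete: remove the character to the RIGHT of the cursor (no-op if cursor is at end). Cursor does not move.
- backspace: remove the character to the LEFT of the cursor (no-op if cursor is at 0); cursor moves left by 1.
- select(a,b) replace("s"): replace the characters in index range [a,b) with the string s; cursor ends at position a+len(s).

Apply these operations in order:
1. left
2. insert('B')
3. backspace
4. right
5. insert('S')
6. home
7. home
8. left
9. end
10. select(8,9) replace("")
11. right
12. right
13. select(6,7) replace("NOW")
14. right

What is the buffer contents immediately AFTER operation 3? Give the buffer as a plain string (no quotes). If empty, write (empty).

Answer: WCJTHPFU

Derivation:
After op 1 (left): buf='WCJTHPFU' cursor=0
After op 2 (insert('B')): buf='BWCJTHPFU' cursor=1
After op 3 (backspace): buf='WCJTHPFU' cursor=0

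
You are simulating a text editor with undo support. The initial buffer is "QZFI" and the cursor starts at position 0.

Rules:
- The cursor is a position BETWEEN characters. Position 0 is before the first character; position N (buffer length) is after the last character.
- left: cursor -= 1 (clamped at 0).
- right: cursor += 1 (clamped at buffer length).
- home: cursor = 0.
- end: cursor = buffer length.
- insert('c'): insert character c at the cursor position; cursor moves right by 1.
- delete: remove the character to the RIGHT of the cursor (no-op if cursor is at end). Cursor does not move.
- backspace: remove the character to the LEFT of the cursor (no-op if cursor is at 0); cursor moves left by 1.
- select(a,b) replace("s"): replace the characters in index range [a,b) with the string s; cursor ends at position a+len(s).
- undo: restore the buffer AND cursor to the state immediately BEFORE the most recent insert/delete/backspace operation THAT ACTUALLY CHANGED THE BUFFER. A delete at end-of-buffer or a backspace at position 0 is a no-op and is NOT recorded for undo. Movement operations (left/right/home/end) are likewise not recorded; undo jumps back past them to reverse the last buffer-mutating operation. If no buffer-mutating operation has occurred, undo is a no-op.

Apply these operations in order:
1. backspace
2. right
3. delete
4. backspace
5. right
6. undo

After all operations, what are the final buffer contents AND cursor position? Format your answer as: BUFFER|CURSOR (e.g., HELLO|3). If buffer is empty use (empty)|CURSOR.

After op 1 (backspace): buf='QZFI' cursor=0
After op 2 (right): buf='QZFI' cursor=1
After op 3 (delete): buf='QFI' cursor=1
After op 4 (backspace): buf='FI' cursor=0
After op 5 (right): buf='FI' cursor=1
After op 6 (undo): buf='QFI' cursor=1

Answer: QFI|1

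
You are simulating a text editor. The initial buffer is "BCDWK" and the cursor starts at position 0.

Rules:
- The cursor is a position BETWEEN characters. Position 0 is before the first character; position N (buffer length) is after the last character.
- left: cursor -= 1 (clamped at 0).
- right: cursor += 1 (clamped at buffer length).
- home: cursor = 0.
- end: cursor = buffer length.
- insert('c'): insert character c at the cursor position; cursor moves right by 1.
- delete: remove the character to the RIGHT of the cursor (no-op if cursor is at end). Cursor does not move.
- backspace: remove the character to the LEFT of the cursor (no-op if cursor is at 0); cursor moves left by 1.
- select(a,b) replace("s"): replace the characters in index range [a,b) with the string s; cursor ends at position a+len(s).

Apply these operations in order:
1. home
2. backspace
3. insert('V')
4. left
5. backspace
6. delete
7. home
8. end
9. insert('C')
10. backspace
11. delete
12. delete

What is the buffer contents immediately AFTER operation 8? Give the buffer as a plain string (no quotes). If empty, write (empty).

Answer: BCDWK

Derivation:
After op 1 (home): buf='BCDWK' cursor=0
After op 2 (backspace): buf='BCDWK' cursor=0
After op 3 (insert('V')): buf='VBCDWK' cursor=1
After op 4 (left): buf='VBCDWK' cursor=0
After op 5 (backspace): buf='VBCDWK' cursor=0
After op 6 (delete): buf='BCDWK' cursor=0
After op 7 (home): buf='BCDWK' cursor=0
After op 8 (end): buf='BCDWK' cursor=5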